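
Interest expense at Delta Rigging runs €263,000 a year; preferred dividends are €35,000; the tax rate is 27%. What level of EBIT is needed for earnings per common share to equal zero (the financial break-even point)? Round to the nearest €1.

Preferred dividends are paid after tax, so their pre-tax equivalent is €35,000 ÷ (1 − 0.27) = €47,945.21.
Financial break-even EBIT = interest + D_p ÷ (1 − t) = €263,000 + €47,945.21 = €310,945.21.

€310,945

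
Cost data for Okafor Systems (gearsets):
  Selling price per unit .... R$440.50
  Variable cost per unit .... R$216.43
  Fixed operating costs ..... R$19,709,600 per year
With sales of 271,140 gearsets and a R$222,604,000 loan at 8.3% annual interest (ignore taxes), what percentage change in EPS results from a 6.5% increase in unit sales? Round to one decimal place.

At 271,140 units, contribution = 271,140 × R$224.07 = R$60,754,339.80.
Subtracting fixed costs: EBIT = R$60,754,339.80 − R$19,709,600 = R$41,044,739.80.
Interest = R$18,476,132.00, so EBIT − I = R$22,568,607.80.
Degree of combined leverage = contribution ÷ (EBIT − I) = R$60,754,339.80 ÷ R$22,568,607.80 = 2.6920.
%ΔEPS = DCL × %ΔSales = 2.6920 × +6.5% = +17.5%.

+17.5%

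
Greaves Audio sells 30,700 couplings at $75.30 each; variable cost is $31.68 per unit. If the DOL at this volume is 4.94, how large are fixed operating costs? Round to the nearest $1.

Total contribution margin = 30,700 × $43.62 = $1,339,134.00.
Since DOL = CM ÷ EBIT, EBIT = $1,339,134.00 ÷ 4.94 = $271,079.76.
Fixed costs = CM − EBIT = $1,339,134.00 − $271,079.76 = $1,068,054.

$1,068,054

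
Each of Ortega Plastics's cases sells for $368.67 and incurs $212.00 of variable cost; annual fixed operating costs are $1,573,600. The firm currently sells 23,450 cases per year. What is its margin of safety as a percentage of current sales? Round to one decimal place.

Unit CM = price − variable cost = $368.67 − $212.00 = $156.67. Break-even units = $1,573,600 ÷ $156.67 = 10,044.04; break-even revenue = 10,044.04 × $368.67 = $3,702,936.82.
Current sales = 23,450 × $368.67 = $8,645,311.50.
Margin of safety = ($8,645,311.50 − $3,702,936.82) ÷ $8,645,311.50 = 57.2%.

57.2%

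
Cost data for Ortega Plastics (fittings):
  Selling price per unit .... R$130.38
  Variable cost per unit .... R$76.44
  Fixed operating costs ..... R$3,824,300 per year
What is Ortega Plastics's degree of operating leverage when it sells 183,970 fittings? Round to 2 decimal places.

1.63

At 183,970 units, contribution = 183,970 × R$53.94 = R$9,923,341.80.
EBIT = R$9,923,341.80 − R$3,824,300 = R$6,099,041.80.
DOL = contribution ÷ EBIT = R$9,923,341.80 ÷ R$6,099,041.80 = 1.6270.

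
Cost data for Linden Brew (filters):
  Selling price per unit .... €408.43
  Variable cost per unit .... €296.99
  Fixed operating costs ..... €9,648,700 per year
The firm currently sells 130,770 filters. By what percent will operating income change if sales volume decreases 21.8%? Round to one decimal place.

-64.5%

Contribution at this volume is 130,770 × €111.44 = €14,573,008.80.
Operating income = contribution − fixed costs = €14,573,008.80 − €9,648,700 = €4,924,308.80.
DOL = contribution ÷ EBIT = €14,573,008.80 ÷ €4,924,308.80 = 2.9594.
Operating income changes by 2.9594 × -21.8% = -64.5%.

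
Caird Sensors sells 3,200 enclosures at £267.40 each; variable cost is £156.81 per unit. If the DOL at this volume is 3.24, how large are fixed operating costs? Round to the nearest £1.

At 3,200 units, contribution = 3,200 × £110.59 = £353,888.00.
Since DOL = CM ÷ EBIT, EBIT = £353,888.00 ÷ 3.24 = £109,224.69.
And FC = contribution − EBIT = £353,888.00 − £109,224.69 = £244,663.

£244,663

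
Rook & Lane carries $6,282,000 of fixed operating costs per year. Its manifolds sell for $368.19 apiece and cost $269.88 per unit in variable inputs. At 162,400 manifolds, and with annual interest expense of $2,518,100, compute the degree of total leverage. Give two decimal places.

At 162,400 units, contribution = 162,400 × $98.31 = $15,965,544.00.
Operating income = contribution − fixed costs = $15,965,544.00 − $6,282,000 = $9,683,544.00. Interest = $2,518,100.00, so EBIT − I = $7,165,444.00.
DCL = contribution ÷ (EBIT − I) = $15,965,544.00 ÷ $7,165,444.00 = 2.2281.

2.23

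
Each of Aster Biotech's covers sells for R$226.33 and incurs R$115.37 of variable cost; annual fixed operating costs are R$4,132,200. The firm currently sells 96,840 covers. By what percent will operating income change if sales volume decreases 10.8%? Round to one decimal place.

-17.5%

Contribution at this volume is 96,840 × R$110.96 = R$10,745,366.40.
Operating income = contribution − fixed costs = R$10,745,366.40 − R$4,132,200 = R$6,613,166.40.
DOL = contribution ÷ EBIT = R$10,745,366.40 ÷ R$6,613,166.40 = 1.6248.
%ΔEBIT = DOL × %ΔSales = 1.6248 × -10.8% = -17.5%.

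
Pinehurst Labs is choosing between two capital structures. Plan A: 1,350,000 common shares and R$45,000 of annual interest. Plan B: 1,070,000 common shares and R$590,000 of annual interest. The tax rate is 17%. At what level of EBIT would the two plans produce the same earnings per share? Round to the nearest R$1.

R$2,672,679

Set EPS_A = EPS_B: (EBIT − R$45,000)(1 − 0.17) ÷ 1,350,000 = (EBIT − R$590,000)(1 − 0.17) ÷ 1,070,000.
Cancelling (1 − t) and cross-multiplying: 1,070,000·(EBIT − 45,000) = 1,350,000·(EBIT − 590,000).
Solving, EBIT = (590,000·1,350,000 − 45,000·1,070,000) / (1,350,000 − 1,070,000) = 748,350,000,000 / 280,000 = 2,672,678.57.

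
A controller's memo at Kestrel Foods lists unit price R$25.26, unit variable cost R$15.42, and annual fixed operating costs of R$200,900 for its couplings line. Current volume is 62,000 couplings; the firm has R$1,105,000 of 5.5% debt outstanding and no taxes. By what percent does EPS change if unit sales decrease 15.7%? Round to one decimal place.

Total contribution margin = 62,000 × R$9.84 = R$610,080.00.
Subtracting fixed costs: EBIT = R$610,080.00 − R$200,900 = R$409,180.00.
After interest of R$60,775.00, pre-tax earnings = R$348,405.00.
DCL = total CM / (EBIT − I) = R$610,080.00 / R$348,405.00 = 1.7511.
%ΔEPS = DCL × %ΔSales = 1.7511 × -15.7% = -27.5%.

-27.5%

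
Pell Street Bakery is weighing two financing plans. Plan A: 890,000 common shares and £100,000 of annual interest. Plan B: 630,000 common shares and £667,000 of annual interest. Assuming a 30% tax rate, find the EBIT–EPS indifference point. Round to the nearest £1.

£2,040,885

Set EPS_A = EPS_B: (EBIT − £100,000)(1 − 0.30) ÷ 890,000 = (EBIT − £667,000)(1 − 0.30) ÷ 630,000.
The (1 − t) factor cancels: (EBIT − 100,000) × 630,000 = (EBIT − 667,000) × 890,000.
EBIT × (890,000 − 630,000) = 667,000 × 890,000 − 100,000 × 630,000 = 530,630,000,000, so EBIT = 530,630,000,000 ÷ 260,000 = 2,040,884.62.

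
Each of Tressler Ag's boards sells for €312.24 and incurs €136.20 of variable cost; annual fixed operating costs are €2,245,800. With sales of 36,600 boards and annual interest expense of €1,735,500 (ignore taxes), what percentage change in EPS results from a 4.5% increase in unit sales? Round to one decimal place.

At 36,600 units, contribution = 36,600 × €176.04 = €6,443,064.00.
Operating income = contribution − fixed costs = €6,443,064.00 − €2,245,800 = €4,197,264.00.
Interest = €1,735,500.00, so EBIT − I = €2,461,764.00.
DCL = total CM / (EBIT − I) = €6,443,064.00 / €2,461,764.00 = 2.6173.
%ΔEPS = DCL × %ΔSales = 2.6173 × +4.5% = +11.8%.

+11.8%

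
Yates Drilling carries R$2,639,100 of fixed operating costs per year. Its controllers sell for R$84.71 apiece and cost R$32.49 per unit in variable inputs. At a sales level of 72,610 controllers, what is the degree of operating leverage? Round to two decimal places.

Total contribution margin = 72,610 × R$52.22 = R$3,791,694.20.
EBIT = R$3,791,694.20 − R$2,639,100 = R$1,152,594.20.
So DOL = total CM / EBIT = R$3,791,694.20 / R$1,152,594.20 = 3.2897.

3.29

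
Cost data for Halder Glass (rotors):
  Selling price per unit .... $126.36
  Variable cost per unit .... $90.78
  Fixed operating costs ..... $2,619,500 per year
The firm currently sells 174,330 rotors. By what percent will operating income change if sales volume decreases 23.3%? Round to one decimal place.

-40.3%

At 174,330 units, contribution = 174,330 × $35.58 = $6,202,661.40.
Subtracting fixed costs: EBIT = $6,202,661.40 − $2,619,500 = $3,583,161.40.
Degree of operating leverage = $6,202,661.40 / $3,583,161.40 = 1.7311.
%ΔEBIT = DOL × %ΔSales = 1.7311 × -23.3% = -40.3%.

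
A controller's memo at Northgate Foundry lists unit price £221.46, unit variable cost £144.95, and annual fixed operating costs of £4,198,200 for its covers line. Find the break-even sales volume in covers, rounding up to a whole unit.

54,872 covers

Unit CM = price − variable cost = £221.46 − £144.95 = £76.51.
Units to break even: £4,198,200 ÷ £76.51 = 54,871.26, rounded up to 54,872.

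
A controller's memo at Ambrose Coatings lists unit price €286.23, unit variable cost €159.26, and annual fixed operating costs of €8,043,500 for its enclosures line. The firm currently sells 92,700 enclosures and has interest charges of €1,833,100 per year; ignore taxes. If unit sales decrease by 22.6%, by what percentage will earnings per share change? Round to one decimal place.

-140.5%

Contribution at this volume is 92,700 × €126.97 = €11,770,119.00.
Subtracting fixed costs: EBIT = €11,770,119.00 − €8,043,500 = €3,726,619.00.
Interest = €1,833,100.00, so EBIT − I = €1,893,519.00.
Degree of combined leverage = contribution ÷ (EBIT − I) = €11,770,119.00 ÷ €1,893,519.00 = 6.2160.
EPS therefore changes by 6.2160 × (-22.6%) = -140.5%.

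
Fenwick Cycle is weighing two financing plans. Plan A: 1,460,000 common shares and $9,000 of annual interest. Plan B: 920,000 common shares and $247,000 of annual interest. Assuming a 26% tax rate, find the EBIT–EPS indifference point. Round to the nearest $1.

Set EPS_A = EPS_B: (EBIT − $9,000)(1 − 0.26) ÷ 1,460,000 = (EBIT − $247,000)(1 − 0.26) ÷ 920,000.
The (1 − t) factor cancels: (EBIT − 9,000) × 920,000 = (EBIT − 247,000) × 1,460,000.
Solving, EBIT = (247,000·1,460,000 − 9,000·920,000) / (1,460,000 − 920,000) = 352,340,000,000 / 540,000 = 652,481.48.

$652,481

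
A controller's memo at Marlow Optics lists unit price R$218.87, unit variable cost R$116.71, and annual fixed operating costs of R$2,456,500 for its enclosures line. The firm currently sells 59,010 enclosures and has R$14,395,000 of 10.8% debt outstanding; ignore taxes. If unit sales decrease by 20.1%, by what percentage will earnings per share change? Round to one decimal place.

-60.1%

Total contribution margin = 59,010 × R$102.16 = R$6,028,461.60.
Operating income = contribution − fixed costs = R$6,028,461.60 − R$2,456,500 = R$3,571,961.60.
After interest of R$1,554,660.00, pre-tax earnings = R$2,017,301.60.
Degree of combined leverage = contribution ÷ (EBIT − I) = R$6,028,461.60 ÷ R$2,017,301.60 = 2.9884.
EPS therefore changes by 2.9884 × (-20.1%) = -60.1%.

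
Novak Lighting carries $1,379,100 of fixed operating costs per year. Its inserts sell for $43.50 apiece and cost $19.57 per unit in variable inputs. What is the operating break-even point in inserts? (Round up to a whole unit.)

Contribution margin per unit = $43.50 − $19.57 = $23.93.
Break-even volume = fixed costs ÷ CM per unit = $1,379,100 ÷ $23.93 = 57,630.59, so 57,631 inserts.

57,631 inserts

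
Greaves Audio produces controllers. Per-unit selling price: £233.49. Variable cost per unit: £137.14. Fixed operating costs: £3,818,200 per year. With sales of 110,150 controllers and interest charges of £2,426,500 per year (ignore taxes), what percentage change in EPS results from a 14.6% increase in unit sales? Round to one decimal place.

+35.5%

Total contribution margin = 110,150 × £96.35 = £10,612,952.50.
EBIT = £10,612,952.50 − £3,818,200 = £6,794,752.50.
Interest = £2,426,500.00, so EBIT − I = £4,368,252.50.
Degree of combined leverage = contribution ÷ (EBIT − I) = £10,612,952.50 ÷ £4,368,252.50 = 2.4296.
%ΔEPS = DCL × %ΔSales = 2.4296 × +14.6% = +35.5%.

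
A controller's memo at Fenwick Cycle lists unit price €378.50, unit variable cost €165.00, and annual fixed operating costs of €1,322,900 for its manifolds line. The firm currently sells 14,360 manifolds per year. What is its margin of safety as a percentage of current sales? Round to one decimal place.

Unit CM = price − variable cost = €378.50 − €165.00 = €213.50. Break-even units = €1,322,900 ÷ €213.50 = 6,196.25; break-even revenue = 6,196.25 × €378.50 = €2,345,281.73.
Current sales = 14,360 × €378.50 = €5,435,260.00.
Margin of safety = (€5,435,260.00 − €2,345,281.73) ÷ €5,435,260.00 = 56.9%.

56.9%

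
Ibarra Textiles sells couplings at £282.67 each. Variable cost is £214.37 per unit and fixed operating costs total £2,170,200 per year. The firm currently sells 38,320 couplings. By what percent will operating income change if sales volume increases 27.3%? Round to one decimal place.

+159.8%

At 38,320 units, contribution = 38,320 × £68.30 = £2,617,256.00.
EBIT = £2,617,256.00 − £2,170,200 = £447,056.00.
DOL = contribution ÷ EBIT = £2,617,256.00 ÷ £447,056.00 = 5.8544.
%ΔEBIT = DOL × %ΔSales = 5.8544 × +27.3% = +159.8%.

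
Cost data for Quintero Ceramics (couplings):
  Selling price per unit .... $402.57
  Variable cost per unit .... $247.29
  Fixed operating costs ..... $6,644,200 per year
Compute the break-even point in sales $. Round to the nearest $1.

Contribution margin per unit = $402.57 − $247.29 = $155.28, a CM ratio of $155.28 ÷ $402.57 = 0.3857.
Break-even sales = FC ÷ CM ratio = $6,644,200 × $402.57 / $155.28 = $17,225,371.

$17,225,371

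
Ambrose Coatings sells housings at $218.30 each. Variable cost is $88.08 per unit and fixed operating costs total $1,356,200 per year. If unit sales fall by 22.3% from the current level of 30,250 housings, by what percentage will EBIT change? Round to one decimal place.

At 30,250 units, contribution = 30,250 × $130.22 = $3,939,155.00.
EBIT = $3,939,155.00 − $1,356,200 = $2,582,955.00.
DOL = contribution ÷ EBIT = $3,939,155.00 ÷ $2,582,955.00 = 1.5251.
So EBIT moves 1.5251 × (-22.3%) = -34.0%.

-34.0%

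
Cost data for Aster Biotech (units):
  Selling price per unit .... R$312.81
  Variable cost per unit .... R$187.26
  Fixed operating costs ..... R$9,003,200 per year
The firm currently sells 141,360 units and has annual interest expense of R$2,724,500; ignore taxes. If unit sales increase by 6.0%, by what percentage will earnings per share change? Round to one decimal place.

Contribution at this volume is 141,360 × R$125.55 = R$17,747,748.00.
Subtracting fixed costs: EBIT = R$17,747,748.00 − R$9,003,200 = R$8,744,548.00.
Interest = R$2,724,500.00, so EBIT − I = R$6,020,048.00.
Degree of combined leverage = contribution ÷ (EBIT − I) = R$17,747,748.00 ÷ R$6,020,048.00 = 2.9481.
%ΔEPS = DCL × %ΔSales = 2.9481 × +6.0% = +17.7%.

+17.7%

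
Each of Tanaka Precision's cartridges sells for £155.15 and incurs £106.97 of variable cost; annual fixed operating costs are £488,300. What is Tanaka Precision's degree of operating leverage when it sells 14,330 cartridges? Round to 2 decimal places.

3.42

Total contribution margin = 14,330 × £48.18 = £690,419.40.
Operating income = contribution − fixed costs = £690,419.40 − £488,300 = £202,119.40.
Degree of operating leverage = £690,419.40 / £202,119.40 = 3.4159.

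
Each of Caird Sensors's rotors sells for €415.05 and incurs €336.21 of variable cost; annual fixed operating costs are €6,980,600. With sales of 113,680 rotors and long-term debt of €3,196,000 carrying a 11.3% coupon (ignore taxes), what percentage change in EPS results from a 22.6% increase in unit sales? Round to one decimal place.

+125.0%

Total contribution margin = 113,680 × €78.84 = €8,962,531.20.
EBIT = €8,962,531.20 − €6,980,600 = €1,981,931.20.
Interest = €361,148.00, so EBIT − I = €1,620,783.20.
DCL = total CM / (EBIT − I) = €8,962,531.20 / €1,620,783.20 = 5.5298.
%ΔEPS = DCL × %ΔSales = 5.5298 × +22.6% = +125.0%.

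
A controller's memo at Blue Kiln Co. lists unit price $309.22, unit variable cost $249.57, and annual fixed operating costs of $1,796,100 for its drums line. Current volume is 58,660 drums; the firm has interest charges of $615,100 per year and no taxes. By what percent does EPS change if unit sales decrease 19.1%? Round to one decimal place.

-61.4%

Total contribution margin = 58,660 × $59.65 = $3,499,069.00.
EBIT = $3,499,069.00 − $1,796,100 = $1,702,969.00.
Interest = $615,100.00, so EBIT − I = $1,087,869.00.
DCL = total CM / (EBIT − I) = $3,499,069.00 / $1,087,869.00 = 3.2164.
%ΔEPS = DCL × %ΔSales = 3.2164 × -19.1% = -61.4%.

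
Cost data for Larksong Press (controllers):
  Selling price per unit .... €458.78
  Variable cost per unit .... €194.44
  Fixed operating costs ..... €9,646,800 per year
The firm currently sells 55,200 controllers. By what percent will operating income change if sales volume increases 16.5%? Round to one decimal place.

+48.7%

Contribution at this volume is 55,200 × €264.34 = €14,591,568.00.
EBIT = €14,591,568.00 − €9,646,800 = €4,944,768.00.
DOL = contribution ÷ EBIT = €14,591,568.00 ÷ €4,944,768.00 = 2.9509.
%ΔEBIT = DOL × %ΔSales = 2.9509 × +16.5% = +48.7%.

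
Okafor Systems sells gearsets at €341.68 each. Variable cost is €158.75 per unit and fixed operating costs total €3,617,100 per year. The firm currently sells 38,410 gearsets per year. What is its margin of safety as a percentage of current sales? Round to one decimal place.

48.5%

Contribution margin per unit = €341.68 − €158.75 = €182.93. Break-even units = €3,617,100 ÷ €182.93 = 19,773.14; break-even revenue = 19,773.14 × €341.68 = €6,756,085.54.
Current sales = 38,410 × €341.68 = €13,123,928.80.
Margin of safety = (€13,123,928.80 − €6,756,085.54) ÷ €13,123,928.80 = 48.5%.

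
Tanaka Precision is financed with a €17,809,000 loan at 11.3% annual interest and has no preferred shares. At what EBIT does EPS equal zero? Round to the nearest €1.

Annual interest = 11.3% × €17,809,000 = €2,012,417.00.
Without preferred stock the financial break-even is simply EBIT = interest = €2,012,417.00.

€2,012,417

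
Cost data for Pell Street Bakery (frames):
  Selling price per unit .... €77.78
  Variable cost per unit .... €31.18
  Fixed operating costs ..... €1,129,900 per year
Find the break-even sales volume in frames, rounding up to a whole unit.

24,247 frames

Contribution margin per unit = €77.78 − €31.18 = €46.60.
Break-even Q = €1,129,900 / €46.60 = 24,246.78 → 24,247 frames.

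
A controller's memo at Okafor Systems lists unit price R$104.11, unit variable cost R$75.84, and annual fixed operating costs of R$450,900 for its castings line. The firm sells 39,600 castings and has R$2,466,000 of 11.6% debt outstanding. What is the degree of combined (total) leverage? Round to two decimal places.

2.93

Total contribution margin = 39,600 × R$28.27 = R$1,119,492.00.
Subtracting fixed costs: EBIT = R$1,119,492.00 − R$450,900 = R$668,592.00. Interest = R$286,056.00.
DOL = R$1,119,492.00 ÷ R$668,592.00 = 1.6744; DFL = R$668,592.00 ÷ R$382,536.00 = 1.7478.
DCL = DOL × DFL = 1.6744 × 1.7478 = 2.9265.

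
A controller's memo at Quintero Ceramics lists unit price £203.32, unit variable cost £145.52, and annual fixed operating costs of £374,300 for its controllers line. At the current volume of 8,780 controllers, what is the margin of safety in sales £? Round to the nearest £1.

£468,494

Unit CM = price − variable cost = £203.32 − £145.52 = £57.80. Break-even units = £374,300 ÷ £57.80 = 6,475.78; break-even revenue = 6,475.78 × £203.32 = £1,316,655.29.
Actual sales revenue = 8,780 × £203.32 = £1,785,149.60.
Margin of safety = £1,785,149.60 − £1,316,655.29 = £468,494.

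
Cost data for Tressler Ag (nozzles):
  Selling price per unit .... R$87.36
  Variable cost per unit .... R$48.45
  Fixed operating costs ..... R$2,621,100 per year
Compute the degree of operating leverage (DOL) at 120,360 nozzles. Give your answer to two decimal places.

2.27

Contribution at this volume is 120,360 × R$38.91 = R$4,683,207.60.
Operating income = contribution − fixed costs = R$4,683,207.60 − R$2,621,100 = R$2,062,107.60.
Degree of operating leverage = R$4,683,207.60 / R$2,062,107.60 = 2.2711.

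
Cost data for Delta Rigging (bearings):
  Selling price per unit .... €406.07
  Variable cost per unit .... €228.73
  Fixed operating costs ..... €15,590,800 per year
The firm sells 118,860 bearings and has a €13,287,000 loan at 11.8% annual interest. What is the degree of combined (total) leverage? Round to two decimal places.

5.38

Total contribution margin = 118,860 × €177.34 = €21,078,632.40.
Subtracting fixed costs: EBIT = €21,078,632.40 − €15,590,800 = €5,487,832.40. Interest = €1,567,866.00.
DOL = €21,078,632.40 ÷ €5,487,832.40 = 3.8410; DFL = €5,487,832.40 ÷ €3,919,966.40 = 1.4000.
Combined leverage = 3.8410 × 1.4000 = 5.3774.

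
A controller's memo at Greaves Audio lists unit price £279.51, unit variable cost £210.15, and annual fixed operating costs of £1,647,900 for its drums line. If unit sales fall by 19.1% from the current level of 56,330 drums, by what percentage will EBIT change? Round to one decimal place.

Total contribution margin = 56,330 × £69.36 = £3,907,048.80.
Operating income = contribution − fixed costs = £3,907,048.80 − £1,647,900 = £2,259,148.80.
Degree of operating leverage = £3,907,048.80 / £2,259,148.80 = 1.7294.
So EBIT moves 1.7294 × (-19.1%) = -33.0%.

-33.0%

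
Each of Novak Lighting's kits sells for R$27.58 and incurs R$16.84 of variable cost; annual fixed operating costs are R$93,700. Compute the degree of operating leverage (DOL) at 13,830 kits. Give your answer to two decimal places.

2.71

Total contribution margin = 13,830 × R$10.74 = R$148,534.20.
EBIT = R$148,534.20 − R$93,700 = R$54,834.20.
DOL = contribution ÷ EBIT = R$148,534.20 ÷ R$54,834.20 = 2.7088.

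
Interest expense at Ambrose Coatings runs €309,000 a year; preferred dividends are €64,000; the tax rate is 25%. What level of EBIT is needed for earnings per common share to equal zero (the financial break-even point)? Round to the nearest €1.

Preferred dividends are paid after tax, so their pre-tax equivalent is €64,000 ÷ (1 − 0.25) = €85,333.33.
EPS = 0 when EBIT covers interest plus the pre-tax preferred burden: €309,000 + €85,333.33 = €394,333.33.

€394,333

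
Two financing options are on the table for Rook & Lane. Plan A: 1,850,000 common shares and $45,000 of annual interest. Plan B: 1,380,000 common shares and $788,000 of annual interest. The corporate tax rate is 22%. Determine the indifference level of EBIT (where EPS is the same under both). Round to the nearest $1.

$2,969,574

At indifference, (EBIT − 45,000)(1 − t)/1,850,000 = (EBIT − 788,000)(1 − t)/1,380,000.
The (1 − t) factor cancels: (EBIT − 45,000) × 1,380,000 = (EBIT − 788,000) × 1,850,000.
Solving, EBIT = (788,000·1,850,000 − 45,000·1,380,000) / (1,850,000 − 1,380,000) = 1,395,700,000,000 / 470,000 = 2,969,574.47.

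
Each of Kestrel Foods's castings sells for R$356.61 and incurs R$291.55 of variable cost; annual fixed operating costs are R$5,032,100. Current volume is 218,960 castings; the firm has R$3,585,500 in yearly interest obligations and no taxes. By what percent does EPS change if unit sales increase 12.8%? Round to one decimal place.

Contribution at this volume is 218,960 × R$65.06 = R$14,245,537.60.
Operating income = contribution − fixed costs = R$14,245,537.60 − R$5,032,100 = R$9,213,437.60.
Interest = R$3,585,500.00, so EBIT − I = R$5,627,937.60.
Degree of combined leverage = contribution ÷ (EBIT − I) = R$14,245,537.60 ÷ R$5,627,937.60 = 2.5312.
EPS therefore changes by 2.5312 × (+12.8%) = +32.4%.

+32.4%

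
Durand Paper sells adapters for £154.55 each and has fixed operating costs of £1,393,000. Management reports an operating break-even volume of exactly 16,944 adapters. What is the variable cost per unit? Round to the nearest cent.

At break-even, FC = Q × (P − VC), so P − VC = £1,393,000 ÷ 16,944 = £82.2120.
Hence VC = price − CM = £154.55 − £82.2120 = £72.34.

£72.34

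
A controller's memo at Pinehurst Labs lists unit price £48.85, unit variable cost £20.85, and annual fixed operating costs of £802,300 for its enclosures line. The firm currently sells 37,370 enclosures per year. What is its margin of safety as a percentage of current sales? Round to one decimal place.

Unit CM = price − variable cost = £48.85 − £20.85 = £28.00. Break-even units = £802,300 ÷ £28.00 = 28,653.57; break-even revenue = 28,653.57 × £48.85 = £1,399,726.96.
Actual sales revenue = 37,370 × £48.85 = £1,825,524.50.
Margin of safety = (£1,825,524.50 − £1,399,726.96) ÷ £1,825,524.50 = 23.3%.

23.3%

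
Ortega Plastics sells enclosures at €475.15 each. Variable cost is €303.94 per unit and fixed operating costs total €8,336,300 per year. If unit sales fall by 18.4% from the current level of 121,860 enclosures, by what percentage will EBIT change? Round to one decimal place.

Contribution at this volume is 121,860 × €171.21 = €20,863,650.60.
EBIT = €20,863,650.60 − €8,336,300 = €12,527,350.60.
Degree of operating leverage = €20,863,650.60 / €12,527,350.60 = 1.6654.
%ΔEBIT = DOL × %ΔSales = 1.6654 × -18.4% = -30.6%.

-30.6%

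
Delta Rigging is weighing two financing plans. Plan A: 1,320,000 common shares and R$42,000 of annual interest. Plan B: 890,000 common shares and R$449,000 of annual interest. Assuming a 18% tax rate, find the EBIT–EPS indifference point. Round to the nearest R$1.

R$1,291,395

At indifference, (EBIT − 42,000)(1 − t)/1,320,000 = (EBIT − 449,000)(1 − t)/890,000.
Cancelling (1 − t) and cross-multiplying: 890,000·(EBIT − 42,000) = 1,320,000·(EBIT − 449,000).
EBIT × (1,320,000 − 890,000) = 449,000 × 1,320,000 − 42,000 × 890,000 = 555,300,000,000, so EBIT = 555,300,000,000 ÷ 430,000 = 1,291,395.35.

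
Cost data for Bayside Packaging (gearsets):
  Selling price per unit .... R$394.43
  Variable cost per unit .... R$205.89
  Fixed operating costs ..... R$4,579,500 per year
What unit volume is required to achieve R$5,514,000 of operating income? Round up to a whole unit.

53,536 gearsets

Contribution margin per unit = R$394.43 − R$205.89 = R$188.54.
Required volume = (fixed costs + target profit) ÷ CM = (R$4,579,500 + R$5,514,000) ÷ R$188.54 = 53,535.06, so 53,536 gearsets.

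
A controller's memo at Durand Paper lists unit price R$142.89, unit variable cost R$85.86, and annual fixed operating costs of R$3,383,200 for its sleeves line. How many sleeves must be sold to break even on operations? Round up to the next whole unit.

Each unit contributes R$142.89 − R$85.86 = R$57.03.
Units to break even: R$3,383,200 ÷ R$57.03 = 59,323.16, rounded up to 59,324.

59,324 sleeves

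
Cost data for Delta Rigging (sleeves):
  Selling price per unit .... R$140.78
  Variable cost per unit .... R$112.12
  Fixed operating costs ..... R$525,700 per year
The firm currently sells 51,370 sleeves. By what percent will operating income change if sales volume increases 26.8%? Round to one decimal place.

Total contribution margin = 51,370 × R$28.66 = R$1,472,264.20.
EBIT = R$1,472,264.20 − R$525,700 = R$946,564.20.
Degree of operating leverage = R$1,472,264.20 / R$946,564.20 = 1.5554.
%ΔEBIT = DOL × %ΔSales = 1.5554 × +26.8% = +41.7%.

+41.7%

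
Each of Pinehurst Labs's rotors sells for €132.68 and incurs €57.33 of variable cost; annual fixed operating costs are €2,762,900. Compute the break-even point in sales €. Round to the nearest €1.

€4,865,051

CM per unit = €132.68 − €57.33 = €75.35; CM ratio = €75.35 / €132.68 = 0.5679.
Break-even sales = FC ÷ CM ratio = €2,762,900 × €132.68 / €75.35 = €4,865,051.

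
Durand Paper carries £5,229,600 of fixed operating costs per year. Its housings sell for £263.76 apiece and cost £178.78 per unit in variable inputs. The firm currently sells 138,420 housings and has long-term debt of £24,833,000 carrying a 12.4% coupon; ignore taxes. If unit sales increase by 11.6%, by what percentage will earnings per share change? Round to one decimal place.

At 138,420 units, contribution = 138,420 × £84.98 = £11,762,931.60.
Operating income = contribution − fixed costs = £11,762,931.60 − £5,229,600 = £6,533,331.60.
Interest = £3,079,292.00, so EBIT − I = £3,454,039.60.
Degree of combined leverage = contribution ÷ (EBIT − I) = £11,762,931.60 ÷ £3,454,039.60 = 3.4056.
EPS therefore changes by 3.4056 × (+11.6%) = +39.5%.

+39.5%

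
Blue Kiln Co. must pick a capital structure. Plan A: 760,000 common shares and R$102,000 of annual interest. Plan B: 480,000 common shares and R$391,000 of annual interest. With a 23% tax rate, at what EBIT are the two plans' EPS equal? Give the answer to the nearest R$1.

R$886,429

Set EPS_A = EPS_B: (EBIT − R$102,000)(1 − 0.23) ÷ 760,000 = (EBIT − R$391,000)(1 − 0.23) ÷ 480,000.
Cancelling (1 − t) and cross-multiplying: 480,000·(EBIT − 102,000) = 760,000·(EBIT − 391,000).
Solving, EBIT = (391,000·760,000 − 102,000·480,000) / (760,000 − 480,000) = 248,200,000,000 / 280,000 = 886,428.57.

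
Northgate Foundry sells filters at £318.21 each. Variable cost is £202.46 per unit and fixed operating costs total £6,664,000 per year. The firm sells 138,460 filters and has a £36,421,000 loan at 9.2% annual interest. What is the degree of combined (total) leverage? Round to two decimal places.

At 138,460 units, contribution = 138,460 × £115.75 = £16,026,745.00.
EBIT = £16,026,745.00 − £6,664,000 = £9,362,745.00. Interest = £3,350,732.00.
DOL = £16,026,745.00 ÷ £9,362,745.00 = 1.7118; DFL = £9,362,745.00 ÷ £6,012,013.00 = 1.5573.
Combined leverage = 1.7118 × 1.5573 = 2.6658.

2.67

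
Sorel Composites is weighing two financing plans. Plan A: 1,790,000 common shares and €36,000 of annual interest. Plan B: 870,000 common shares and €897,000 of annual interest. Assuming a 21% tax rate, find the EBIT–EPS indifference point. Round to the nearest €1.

€1,711,207

Set EPS_A = EPS_B: (EBIT − €36,000)(1 − 0.21) ÷ 1,790,000 = (EBIT − €897,000)(1 − 0.21) ÷ 870,000.
Cancelling (1 − t) and cross-multiplying: 870,000·(EBIT − 36,000) = 1,790,000·(EBIT − 897,000).
Solving, EBIT = (897,000·1,790,000 − 36,000·870,000) / (1,790,000 − 870,000) = 1,574,310,000,000 / 920,000 = 1,711,206.52.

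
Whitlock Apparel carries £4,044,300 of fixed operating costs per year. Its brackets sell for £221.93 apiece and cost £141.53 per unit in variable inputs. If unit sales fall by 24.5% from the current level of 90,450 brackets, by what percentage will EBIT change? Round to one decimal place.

-55.2%

At 90,450 units, contribution = 90,450 × £80.40 = £7,272,180.00.
Operating income = contribution − fixed costs = £7,272,180.00 − £4,044,300 = £3,227,880.00.
So DOL = total CM / EBIT = £7,272,180.00 / £3,227,880.00 = 2.2529.
%ΔEBIT = DOL × %ΔSales = 2.2529 × -24.5% = -55.2%.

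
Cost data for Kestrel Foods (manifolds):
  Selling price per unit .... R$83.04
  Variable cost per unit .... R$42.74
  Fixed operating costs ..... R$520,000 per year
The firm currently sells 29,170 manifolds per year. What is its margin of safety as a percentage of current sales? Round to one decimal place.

55.8%

Unit CM = price − variable cost = R$83.04 − R$42.74 = R$40.30. Break-even units = R$520,000 ÷ R$40.30 = 12,903.23; break-even revenue = 12,903.23 × R$83.04 = R$1,071,483.87.
Actual sales revenue = 29,170 × R$83.04 = R$2,422,276.80.
Margin of safety = (R$2,422,276.80 − R$1,071,483.87) ÷ R$2,422,276.80 = 55.8%.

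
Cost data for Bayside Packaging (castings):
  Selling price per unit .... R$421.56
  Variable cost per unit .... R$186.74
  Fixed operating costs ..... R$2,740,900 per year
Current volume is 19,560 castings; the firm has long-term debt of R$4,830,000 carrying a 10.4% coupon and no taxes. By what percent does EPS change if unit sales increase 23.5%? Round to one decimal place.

+80.0%

Contribution at this volume is 19,560 × R$234.82 = R$4,593,079.20.
Subtracting fixed costs: EBIT = R$4,593,079.20 − R$2,740,900 = R$1,852,179.20.
After interest of R$502,320.00, pre-tax earnings = R$1,349,859.20.
Degree of combined leverage = contribution ÷ (EBIT − I) = R$4,593,079.20 ÷ R$1,349,859.20 = 3.4026.
%ΔEPS = DCL × %ΔSales = 3.4026 × +23.5% = +80.0%.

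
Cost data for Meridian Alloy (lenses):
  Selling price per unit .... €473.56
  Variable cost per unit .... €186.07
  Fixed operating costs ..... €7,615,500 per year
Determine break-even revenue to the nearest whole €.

CM per unit = €473.56 − €186.07 = €287.49; CM ratio = €287.49 / €473.56 = 0.6071.
Break-even sales = FC ÷ CM ratio = €7,615,500 × €473.56 / €287.49 = €12,544,423.

€12,544,423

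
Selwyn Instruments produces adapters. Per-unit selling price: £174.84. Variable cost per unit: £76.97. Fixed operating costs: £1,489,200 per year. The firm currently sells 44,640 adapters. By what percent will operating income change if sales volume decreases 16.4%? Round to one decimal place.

-24.9%

Contribution at this volume is 44,640 × £97.87 = £4,368,916.80.
EBIT = £4,368,916.80 − £1,489,200 = £2,879,716.80.
So DOL = total CM / EBIT = £4,368,916.80 / £2,879,716.80 = 1.5171.
Operating income changes by 1.5171 × -16.4% = -24.9%.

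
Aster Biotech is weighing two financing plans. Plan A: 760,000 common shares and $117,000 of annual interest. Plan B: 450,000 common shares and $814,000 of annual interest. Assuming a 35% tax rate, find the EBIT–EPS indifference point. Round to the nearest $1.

$1,825,774

At indifference, (EBIT − 117,000)(1 − t)/760,000 = (EBIT − 814,000)(1 − t)/450,000.
Cancelling (1 − t) and cross-multiplying: 450,000·(EBIT − 117,000) = 760,000·(EBIT − 814,000).
Solving, EBIT = (814,000·760,000 − 117,000·450,000) / (760,000 − 450,000) = 565,990,000,000 / 310,000 = 1,825,774.19.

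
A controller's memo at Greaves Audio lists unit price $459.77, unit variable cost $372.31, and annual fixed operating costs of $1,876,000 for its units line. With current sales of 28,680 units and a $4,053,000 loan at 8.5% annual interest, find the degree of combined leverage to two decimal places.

Contribution at this volume is 28,680 × $87.46 = $2,508,352.80.
Subtracting fixed costs: EBIT = $2,508,352.80 − $1,876,000 = $632,352.80. Interest = $344,505.00, so EBIT − I = $287,847.80.
DCL = contribution ÷ (EBIT − I) = $2,508,352.80 ÷ $287,847.80 = 8.7142.

8.71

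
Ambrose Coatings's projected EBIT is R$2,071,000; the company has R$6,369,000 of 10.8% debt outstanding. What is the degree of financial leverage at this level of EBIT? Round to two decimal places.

1.50

Interest = R$687,852.00.
Degree of financial leverage = EBIT / (EBIT − interest) = R$2,071,000 / R$1,383,148.00 = 1.4973.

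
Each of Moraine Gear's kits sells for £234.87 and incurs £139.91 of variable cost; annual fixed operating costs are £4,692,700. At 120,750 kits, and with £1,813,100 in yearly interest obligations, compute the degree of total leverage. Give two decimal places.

2.31

Total contribution margin = 120,750 × £94.96 = £11,466,420.00.
EBIT = £11,466,420.00 − £4,692,700 = £6,773,720.00. Interest = £1,813,100.00.
DOL = £11,466,420.00 ÷ £6,773,720.00 = 1.6928; DFL = £6,773,720.00 ÷ £4,960,620.00 = 1.3655.
DCL = DOL × DFL = 1.6928 × 1.3655 = 2.3115.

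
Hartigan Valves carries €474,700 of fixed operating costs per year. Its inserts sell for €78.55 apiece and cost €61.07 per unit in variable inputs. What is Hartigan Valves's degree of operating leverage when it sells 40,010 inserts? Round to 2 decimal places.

At 40,010 units, contribution = 40,010 × €17.48 = €699,374.80.
Subtracting fixed costs: EBIT = €699,374.80 − €474,700 = €224,674.80.
DOL = contribution ÷ EBIT = €699,374.80 ÷ €224,674.80 = 3.1128.

3.11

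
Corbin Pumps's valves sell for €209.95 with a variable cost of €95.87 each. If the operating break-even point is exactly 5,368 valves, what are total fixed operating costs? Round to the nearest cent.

€612,381.44

Each unit contributes €209.95 − €95.87 = €114.08.
Since BE = FC / CM, FC = 5,368 × €114.08 = €612,381.44.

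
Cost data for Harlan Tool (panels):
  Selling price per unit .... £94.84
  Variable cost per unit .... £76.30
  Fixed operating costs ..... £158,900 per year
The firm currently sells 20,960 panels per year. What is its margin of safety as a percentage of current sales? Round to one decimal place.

Contribution margin per unit = £94.84 − £76.30 = £18.54. Break-even units = £158,900 ÷ £18.54 = 8,570.66; break-even revenue = 8,570.66 × £94.84 = £812,841.21.
Current sales = 20,960 × £94.84 = £1,987,846.40.
Margin of safety = (£1,987,846.40 − £812,841.21) ÷ £1,987,846.40 = 59.1%.

59.1%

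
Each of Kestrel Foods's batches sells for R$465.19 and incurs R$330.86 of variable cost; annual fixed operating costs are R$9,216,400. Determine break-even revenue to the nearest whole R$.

R$31,916,751

CM per unit = R$465.19 − R$330.86 = R$134.33; CM ratio = R$134.33 / R$465.19 = 0.2888.
Break-even revenue = fixed costs × price ÷ CM = R$9,216,400 × R$465.19 ÷ R$134.33 = R$31,916,751.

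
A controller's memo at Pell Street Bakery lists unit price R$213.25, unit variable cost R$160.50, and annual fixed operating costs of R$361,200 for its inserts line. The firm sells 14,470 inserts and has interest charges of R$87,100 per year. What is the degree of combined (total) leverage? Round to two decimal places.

Total contribution margin = 14,470 × R$52.75 = R$763,292.50.
Operating income = contribution − fixed costs = R$763,292.50 − R$361,200 = R$402,092.50. Interest = R$87,100.00, so EBIT − I = R$314,992.50.
DCL = contribution ÷ (EBIT − I) = R$763,292.50 ÷ R$314,992.50 = 2.4232.

2.42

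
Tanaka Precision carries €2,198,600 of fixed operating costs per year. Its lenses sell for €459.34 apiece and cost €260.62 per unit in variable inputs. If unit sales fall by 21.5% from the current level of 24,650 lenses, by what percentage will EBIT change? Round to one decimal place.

-39.0%

Contribution at this volume is 24,650 × €198.72 = €4,898,448.00.
Operating income = contribution − fixed costs = €4,898,448.00 − €2,198,600 = €2,699,848.00.
Degree of operating leverage = €4,898,448.00 / €2,699,848.00 = 1.8143.
Operating income changes by 1.8143 × -21.5% = -39.0%.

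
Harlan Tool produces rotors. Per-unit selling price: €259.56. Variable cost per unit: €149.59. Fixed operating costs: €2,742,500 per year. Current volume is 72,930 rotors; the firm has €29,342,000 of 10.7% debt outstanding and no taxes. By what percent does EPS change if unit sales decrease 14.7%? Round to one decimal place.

Contribution at this volume is 72,930 × €109.97 = €8,020,112.10.
EBIT = €8,020,112.10 − €2,742,500 = €5,277,612.10.
After interest of €3,139,594.00, pre-tax earnings = €2,138,018.10.
DCL = total CM / (EBIT − I) = €8,020,112.10 / €2,138,018.10 = 3.7512.
EPS therefore changes by 3.7512 × (-14.7%) = -55.1%.

-55.1%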